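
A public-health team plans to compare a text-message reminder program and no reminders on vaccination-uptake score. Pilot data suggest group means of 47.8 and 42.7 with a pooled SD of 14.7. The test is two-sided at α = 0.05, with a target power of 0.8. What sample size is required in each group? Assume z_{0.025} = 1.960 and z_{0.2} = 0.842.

n = 131 per group

Cohen's d = |M₁ − M₂| / SD_pooled = |47.8 − 42.7| / 14.7 = 5.1 / 14.7 = 0.347.
For two independent groups with equal n: n = 2·((z_{α/2} + z_β) / d)².
z_{α/2} + z_β = 1.960 + 0.842 = 2.802.
n = 2 × (2.802 / 0.347)² = 2 × 8.075² = 2 × 65.20 = 130.4.
Round up to the next whole participant.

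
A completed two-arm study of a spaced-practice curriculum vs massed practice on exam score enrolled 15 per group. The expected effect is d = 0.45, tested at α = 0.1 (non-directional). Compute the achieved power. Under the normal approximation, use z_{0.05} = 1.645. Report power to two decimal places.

power ≈ 0.34

For two equal groups, power = Φ(d·√(n/2) − z_{α/2}).
d·√(n/2) = 0.45 × √(15/2) = 0.45 × 2.739 = 1.232.
z_β = 1.232 − 1.645 = -0.413.
Power = Φ(-0.413) = 0.340.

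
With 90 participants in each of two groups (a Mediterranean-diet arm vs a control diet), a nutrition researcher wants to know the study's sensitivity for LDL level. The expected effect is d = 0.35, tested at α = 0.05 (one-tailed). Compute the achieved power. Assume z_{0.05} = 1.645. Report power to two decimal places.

For two equal groups, power = Φ(d·√(n/2) − z_{α}).
d·√(n/2) = 0.35 × √(90/2) = 0.35 × 6.708 = 2.348.
z_β = 2.348 − 1.645 = 0.703.
Power = Φ(0.703) = 0.759.

power ≈ 0.76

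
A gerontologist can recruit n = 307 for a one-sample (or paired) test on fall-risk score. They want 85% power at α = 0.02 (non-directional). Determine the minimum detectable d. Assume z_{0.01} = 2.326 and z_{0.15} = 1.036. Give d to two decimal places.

d_min ≈ 0.19

For a single sample (or paired design) of n = 307: d_min = (z_{α/2} + z_β)/√n.
z-sum = 2.326 + 1.036 = 3.362.
d_min = 3.362 / √307 = 3.362 / 17.521 = 0.192.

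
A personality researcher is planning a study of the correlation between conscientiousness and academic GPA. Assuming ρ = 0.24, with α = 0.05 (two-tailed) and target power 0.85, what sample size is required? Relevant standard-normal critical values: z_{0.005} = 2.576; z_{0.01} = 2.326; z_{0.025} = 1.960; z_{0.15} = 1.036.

n = 153

Fisher's z: C = ½·ln((1+r)/(1−r)) = ½·ln(1.6316) = 0.2448.
n = ((z_{α/2} + z_β)/C)² + 3.
(1.960 + 1.036) / 0.2448 = 2.996 / 0.2448 = 12.239.
n = 12.239² + 3 = 149.78 + 3 = 152.8.
Round up.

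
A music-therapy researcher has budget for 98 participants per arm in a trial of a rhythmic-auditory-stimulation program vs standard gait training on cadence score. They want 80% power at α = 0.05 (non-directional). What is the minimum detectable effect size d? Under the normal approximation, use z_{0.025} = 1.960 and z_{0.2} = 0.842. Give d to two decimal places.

d_min ≈ 0.40

For two independent groups of n = 98 each: d_min = (z_{α/2} + z_β)·√(2/n).
z-sum = 1.960 + 0.842 = 2.802.
d_min = 2.802 × √(2/98) = 2.802 × 0.1429 = 0.400.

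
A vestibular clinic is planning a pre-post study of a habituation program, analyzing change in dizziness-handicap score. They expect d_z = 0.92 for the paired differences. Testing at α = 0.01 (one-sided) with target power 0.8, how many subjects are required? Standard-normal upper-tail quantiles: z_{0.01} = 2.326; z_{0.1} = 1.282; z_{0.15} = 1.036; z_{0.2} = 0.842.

n = 12 pairs

For a paired (one-sample on differences) test: n = ((z_{α} + z_β) / d)².
z_{α} + z_β = 2.326 + 0.842 = 3.168.
n = (3.168 / 0.92)² = 3.443² = 11.86.
Round up.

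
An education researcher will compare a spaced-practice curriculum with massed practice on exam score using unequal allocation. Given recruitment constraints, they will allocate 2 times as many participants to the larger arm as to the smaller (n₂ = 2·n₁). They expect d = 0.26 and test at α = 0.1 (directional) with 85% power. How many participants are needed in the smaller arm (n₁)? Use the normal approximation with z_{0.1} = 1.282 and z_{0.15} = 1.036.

With allocation ratio k = n₂/n₁ = 2, Var(x̄₁−x̄₂) = σ²(1/n₁ + 1/(k·n₁)) = σ²·(k+1)/(k·n₁).
So n₁ = (1 + 1/k)·((z_{α} + z_β)/d)² = 1.500 × (2.318/0.26)².
n₁ = 1.500 × 79.48 = 119.2.
Round up: n₁ = 120, giving n₂ = 2 × 120 = 240.

n₁ = 120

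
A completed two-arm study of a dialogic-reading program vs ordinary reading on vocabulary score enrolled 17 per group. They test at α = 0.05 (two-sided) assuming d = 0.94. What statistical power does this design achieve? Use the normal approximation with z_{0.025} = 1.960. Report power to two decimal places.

power ≈ 0.78

For two equal groups, power = Φ(d·√(n/2) − z_{α/2}).
d·√(n/2) = 0.94 × √(17/2) = 0.94 × 2.915 = 2.741.
z_β = 2.741 − 1.960 = 0.781.
Power = Φ(0.781) = 0.782.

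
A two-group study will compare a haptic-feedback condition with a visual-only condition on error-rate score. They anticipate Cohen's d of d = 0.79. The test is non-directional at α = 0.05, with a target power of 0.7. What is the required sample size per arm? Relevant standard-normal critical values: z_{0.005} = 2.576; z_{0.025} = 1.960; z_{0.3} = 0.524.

For two independent groups with equal n: n = 2·((z_{α/2} + z_β) / d)².
z_{α/2} + z_β = 1.960 + 0.524 = 2.484.
n = 2 × (2.484 / 0.79)² = 2 × 3.144² = 2 × 9.89 = 19.8.
Round up to the next whole participant.

n = 20 per group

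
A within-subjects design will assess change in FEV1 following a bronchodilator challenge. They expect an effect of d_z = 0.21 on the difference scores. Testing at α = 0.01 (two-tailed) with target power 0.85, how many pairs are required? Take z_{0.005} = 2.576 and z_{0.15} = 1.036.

n = 296 pairs

For a paired (one-sample on differences) test: n = ((z_{α/2} + z_β) / d)².
z_{α/2} + z_β = 2.576 + 1.036 = 3.612.
n = (3.612 / 0.21)² = 17.200² = 295.84.
Round up.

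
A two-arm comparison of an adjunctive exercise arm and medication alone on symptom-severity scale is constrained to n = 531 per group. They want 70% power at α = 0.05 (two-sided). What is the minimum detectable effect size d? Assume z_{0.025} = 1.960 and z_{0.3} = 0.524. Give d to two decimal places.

d_min ≈ 0.15

For two independent groups of n = 531 each: d_min = (z_{α/2} + z_β)·√(2/n).
z-sum = 1.960 + 0.524 = 2.484.
d_min = 2.484 × √(2/531) = 2.484 × 0.0614 = 0.152.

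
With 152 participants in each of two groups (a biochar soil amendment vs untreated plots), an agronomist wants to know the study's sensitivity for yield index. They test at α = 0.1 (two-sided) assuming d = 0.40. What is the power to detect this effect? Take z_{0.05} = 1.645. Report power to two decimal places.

power ≈ 0.97

For two equal groups, power = Φ(d·√(n/2) − z_{α/2}).
d·√(n/2) = 0.40 × √(152/2) = 0.40 × 8.718 = 3.487.
z_β = 3.487 − 1.645 = 1.842.
Power = Φ(1.842) = 0.967.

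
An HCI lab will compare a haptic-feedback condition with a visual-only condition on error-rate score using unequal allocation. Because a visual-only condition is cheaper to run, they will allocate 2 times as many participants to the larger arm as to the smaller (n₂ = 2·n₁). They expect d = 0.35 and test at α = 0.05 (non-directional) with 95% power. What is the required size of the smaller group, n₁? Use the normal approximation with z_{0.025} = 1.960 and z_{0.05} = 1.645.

n₁ = 160

With allocation ratio k = n₂/n₁ = 2, Var(x̄₁−x̄₂) = σ²(1/n₁ + 1/(k·n₁)) = σ²·(k+1)/(k·n₁).
So n₁ = (1 + 1/k)·((z_{α/2} + z_β)/d)² = 1.500 × (3.605/0.35)².
n₁ = 1.500 × 106.09 = 159.1.
Round up: n₁ = 160, giving n₂ = 2 × 160 = 320.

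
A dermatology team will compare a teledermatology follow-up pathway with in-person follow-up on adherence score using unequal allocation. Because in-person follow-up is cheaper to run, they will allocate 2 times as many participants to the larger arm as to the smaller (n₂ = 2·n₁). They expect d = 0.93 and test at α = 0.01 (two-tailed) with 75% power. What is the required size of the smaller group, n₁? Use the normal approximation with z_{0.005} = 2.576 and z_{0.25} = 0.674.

With allocation ratio k = n₂/n₁ = 2, Var(x̄₁−x̄₂) = σ²(1/n₁ + 1/(k·n₁)) = σ²·(k+1)/(k·n₁).
So n₁ = (1 + 1/k)·((z_{α/2} + z_β)/d)² = 1.500 × (3.250/0.93)².
n₁ = 1.500 × 12.21 = 18.3.
Round up: n₁ = 19, giving n₂ = 2 × 19 = 38.

n₁ = 19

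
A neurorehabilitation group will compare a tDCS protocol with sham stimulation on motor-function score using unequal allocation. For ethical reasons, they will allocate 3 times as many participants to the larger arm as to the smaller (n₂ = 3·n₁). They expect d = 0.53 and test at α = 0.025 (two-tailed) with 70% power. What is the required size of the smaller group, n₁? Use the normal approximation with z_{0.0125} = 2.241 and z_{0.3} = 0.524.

With allocation ratio k = n₂/n₁ = 3, Var(x̄₁−x̄₂) = σ²(1/n₁ + 1/(k·n₁)) = σ²·(k+1)/(k·n₁).
So n₁ = (1 + 1/k)·((z_{α/2} + z_β)/d)² = 1.333 × (2.765/0.53)².
n₁ = 1.333 × 27.22 = 36.3.
Round up: n₁ = 37, giving n₂ = 3 × 37 = 111.

n₁ = 37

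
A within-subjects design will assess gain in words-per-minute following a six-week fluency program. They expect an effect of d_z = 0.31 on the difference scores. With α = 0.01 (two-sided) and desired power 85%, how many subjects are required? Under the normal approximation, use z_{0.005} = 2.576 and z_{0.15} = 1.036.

n = 136 pairs

For a paired (one-sample on differences) test: n = ((z_{α/2} + z_β) / d)².
z_{α/2} + z_β = 2.576 + 1.036 = 3.612.
n = (3.612 / 0.31)² = 11.652² = 135.76.
Round up.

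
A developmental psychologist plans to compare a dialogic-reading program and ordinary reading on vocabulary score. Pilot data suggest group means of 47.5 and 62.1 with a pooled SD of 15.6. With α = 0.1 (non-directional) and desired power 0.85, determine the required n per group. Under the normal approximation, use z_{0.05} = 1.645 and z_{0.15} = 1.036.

n = 17 per group

Cohen's d = |M₁ − M₂| / SD_pooled = |47.5 − 62.1| / 15.6 = 14.6 / 15.6 = 0.936.
For two independent groups with equal n: n = 2·((z_{α/2} + z_β) / d)².
z_{α/2} + z_β = 1.645 + 1.036 = 2.681.
n = 2 × (2.681 / 0.936)² = 2 × 2.864² = 2 × 8.20 = 16.4.
Round up to the next whole participant.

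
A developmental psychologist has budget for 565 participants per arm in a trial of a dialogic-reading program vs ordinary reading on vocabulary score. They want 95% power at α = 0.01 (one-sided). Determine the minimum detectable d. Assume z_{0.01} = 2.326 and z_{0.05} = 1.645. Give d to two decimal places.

For two independent groups of n = 565 each: d_min = (z_{α} + z_β)·√(2/n).
z-sum = 2.326 + 1.645 = 3.971.
d_min = 3.971 × √(2/565) = 3.971 × 0.0595 = 0.236.

d_min ≈ 0.24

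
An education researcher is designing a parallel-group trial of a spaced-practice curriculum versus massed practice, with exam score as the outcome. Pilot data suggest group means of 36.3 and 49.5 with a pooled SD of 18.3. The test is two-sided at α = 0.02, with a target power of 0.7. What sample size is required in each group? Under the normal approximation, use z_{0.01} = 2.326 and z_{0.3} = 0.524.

Cohen's d = |M₁ − M₂| / SD_pooled = |36.3 − 49.5| / 18.3 = 13.2 / 18.3 = 0.721.
For two independent groups with equal n: n = 2·((z_{α/2} + z_β) / d)².
z_{α/2} + z_β = 2.326 + 0.524 = 2.850.
n = 2 × (2.850 / 0.721)² = 2 × 3.953² = 2 × 15.62 = 31.2.
Round up to the next whole participant.

n = 32 per group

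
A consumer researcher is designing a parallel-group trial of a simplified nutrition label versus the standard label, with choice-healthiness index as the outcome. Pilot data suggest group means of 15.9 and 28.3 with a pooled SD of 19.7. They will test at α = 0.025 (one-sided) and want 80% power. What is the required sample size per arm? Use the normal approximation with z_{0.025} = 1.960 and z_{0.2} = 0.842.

Cohen's d = |M₁ − M₂| / SD_pooled = |15.9 − 28.3| / 19.7 = 12.4 / 19.7 = 0.629.
For two independent groups with equal n: n = 2·((z_{α} + z_β) / d)².
z_{α} + z_β = 1.960 + 0.842 = 2.802.
n = 2 × (2.802 / 0.629)² = 2 × 4.455² = 2 × 19.84 = 39.7.
Round up to the next whole participant.

n = 40 per group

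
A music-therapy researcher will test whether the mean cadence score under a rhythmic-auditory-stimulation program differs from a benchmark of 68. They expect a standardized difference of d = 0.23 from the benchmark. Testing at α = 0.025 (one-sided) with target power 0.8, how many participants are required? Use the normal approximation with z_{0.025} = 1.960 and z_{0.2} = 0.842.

For a one-sample test: n = ((z_{α} + z_β) / d)².
z_{α} + z_β = 1.960 + 0.842 = 2.802.
n = (2.802 / 0.23)² = 12.183² = 148.42.
Round up.

n = 149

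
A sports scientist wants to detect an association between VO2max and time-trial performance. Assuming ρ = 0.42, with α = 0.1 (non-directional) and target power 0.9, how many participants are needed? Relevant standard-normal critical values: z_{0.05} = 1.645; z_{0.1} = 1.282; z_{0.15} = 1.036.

Fisher's z: C = ½·ln((1+r)/(1−r)) = ½·ln(2.4483) = 0.4477.
n = ((z_{α/2} + z_β)/C)² + 3.
(1.645 + 1.282) / 0.4477 = 2.927 / 0.4477 = 6.538.
n = 6.538² + 3 = 42.74 + 3 = 45.7.
Round up.

n = 46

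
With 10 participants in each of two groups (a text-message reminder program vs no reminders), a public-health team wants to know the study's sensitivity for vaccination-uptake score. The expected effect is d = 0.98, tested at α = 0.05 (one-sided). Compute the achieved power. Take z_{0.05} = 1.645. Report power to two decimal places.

power ≈ 0.71

For two equal groups, power = Φ(d·√(n/2) − z_{α}).
d·√(n/2) = 0.98 × √(10/2) = 0.98 × 2.236 = 2.191.
z_β = 2.191 − 1.645 = 0.546.
Power = Φ(0.546) = 0.708.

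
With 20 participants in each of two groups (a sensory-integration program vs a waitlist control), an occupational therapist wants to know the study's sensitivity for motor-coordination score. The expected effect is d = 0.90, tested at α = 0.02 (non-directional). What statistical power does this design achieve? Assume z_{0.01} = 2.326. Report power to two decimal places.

power ≈ 0.70

For two equal groups, power = Φ(d·√(n/2) − z_{α/2}).
d·√(n/2) = 0.90 × √(20/2) = 0.90 × 3.162 = 2.846.
z_β = 2.846 − 2.326 = 0.520.
Power = Φ(0.520) = 0.698.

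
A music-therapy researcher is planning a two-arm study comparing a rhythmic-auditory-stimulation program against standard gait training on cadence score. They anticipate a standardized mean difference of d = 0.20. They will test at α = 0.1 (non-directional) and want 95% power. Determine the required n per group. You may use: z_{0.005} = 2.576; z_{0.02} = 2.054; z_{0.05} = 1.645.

n = 542 per group

For two independent groups with equal n: n = 2·((z_{α/2} + z_β) / d)².
z_{α/2} + z_β = 1.645 + 1.645 = 3.290.
n = 2 × (3.290 / 0.20)² = 2 × 16.450² = 2 × 270.60 = 541.2.
Round up to the next whole participant.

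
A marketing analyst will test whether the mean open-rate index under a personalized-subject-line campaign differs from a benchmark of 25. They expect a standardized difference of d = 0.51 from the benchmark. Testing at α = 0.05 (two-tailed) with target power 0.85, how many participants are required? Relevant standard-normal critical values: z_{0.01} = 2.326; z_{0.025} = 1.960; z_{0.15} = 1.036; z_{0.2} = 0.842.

n = 35

For a one-sample test: n = ((z_{α/2} + z_β) / d)².
z_{α/2} + z_β = 1.960 + 1.036 = 2.996.
n = (2.996 / 0.51)² = 5.875² = 34.51.
Round up.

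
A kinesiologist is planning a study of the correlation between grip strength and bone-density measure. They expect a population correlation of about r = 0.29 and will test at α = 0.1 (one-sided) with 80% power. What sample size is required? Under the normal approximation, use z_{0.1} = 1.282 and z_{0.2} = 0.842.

n = 54

Fisher's z: C = ½·ln((1+r)/(1−r)) = ½·ln(1.8169) = 0.2986.
n = ((z_{α} + z_β)/C)² + 3.
(1.282 + 0.842) / 0.2986 = 2.124 / 0.2986 = 7.113.
n = 7.113² + 3 = 50.60 + 3 = 53.6.
Round up.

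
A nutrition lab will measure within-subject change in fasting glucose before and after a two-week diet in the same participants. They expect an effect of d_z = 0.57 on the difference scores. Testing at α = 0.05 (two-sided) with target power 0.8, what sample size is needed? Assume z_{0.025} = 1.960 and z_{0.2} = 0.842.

n = 25 pairs

For a paired (one-sample on differences) test: n = ((z_{α/2} + z_β) / d)².
z_{α/2} + z_β = 1.960 + 0.842 = 2.802.
n = (2.802 / 0.57)² = 4.916² = 24.16.
Round up.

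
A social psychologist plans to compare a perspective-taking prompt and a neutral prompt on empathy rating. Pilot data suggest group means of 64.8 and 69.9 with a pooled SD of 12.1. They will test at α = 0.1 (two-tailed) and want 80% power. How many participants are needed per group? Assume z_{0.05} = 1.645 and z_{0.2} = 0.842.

Cohen's d = |M₁ − M₂| / SD_pooled = |64.8 − 69.9| / 12.1 = 5.1 / 12.1 = 0.421.
For two independent groups with equal n: n = 2·((z_{α/2} + z_β) / d)².
z_{α/2} + z_β = 1.645 + 0.842 = 2.487.
n = 2 × (2.487 / 0.421)² = 2 × 5.907² = 2 × 34.90 = 69.8.
Round up to the next whole participant.

n = 70 per group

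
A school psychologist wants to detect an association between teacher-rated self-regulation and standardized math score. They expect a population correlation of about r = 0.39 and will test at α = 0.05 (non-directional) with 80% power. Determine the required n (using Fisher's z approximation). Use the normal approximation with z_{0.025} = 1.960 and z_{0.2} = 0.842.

Fisher's z: C = ½·ln((1+r)/(1−r)) = ½·ln(2.2787) = 0.4118.
n = ((z_{α/2} + z_β)/C)² + 3.
(1.960 + 0.842) / 0.4118 = 2.802 / 0.4118 = 6.804.
n = 6.804² + 3 = 46.30 + 3 = 49.3.
Round up.

n = 50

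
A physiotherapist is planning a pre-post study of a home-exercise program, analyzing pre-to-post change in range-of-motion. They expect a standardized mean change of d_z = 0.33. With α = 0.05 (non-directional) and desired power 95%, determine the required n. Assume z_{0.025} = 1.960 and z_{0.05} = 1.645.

n = 120 pairs

For a paired (one-sample on differences) test: n = ((z_{α/2} + z_β) / d)².
z_{α/2} + z_β = 1.960 + 1.645 = 3.605.
n = (3.605 / 0.33)² = 10.924² = 119.34.
Round up.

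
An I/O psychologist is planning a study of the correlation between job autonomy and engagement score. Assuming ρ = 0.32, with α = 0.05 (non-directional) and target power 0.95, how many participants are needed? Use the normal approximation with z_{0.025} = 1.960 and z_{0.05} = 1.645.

Fisher's z: C = ½·ln((1+r)/(1−r)) = ½·ln(1.9412) = 0.3316.
n = ((z_{α/2} + z_β)/C)² + 3.
(1.960 + 1.645) / 0.3316 = 3.605 / 0.3316 = 10.872.
n = 10.872² + 3 = 118.19 + 3 = 121.2.
Round up.

n = 122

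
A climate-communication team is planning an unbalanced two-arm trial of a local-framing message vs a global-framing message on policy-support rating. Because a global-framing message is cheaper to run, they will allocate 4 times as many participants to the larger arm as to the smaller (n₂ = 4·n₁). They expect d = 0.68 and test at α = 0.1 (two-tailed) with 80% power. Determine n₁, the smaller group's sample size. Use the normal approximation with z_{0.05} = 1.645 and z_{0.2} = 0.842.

n₁ = 17

With allocation ratio k = n₂/n₁ = 4, Var(x̄₁−x̄₂) = σ²(1/n₁ + 1/(k·n₁)) = σ²·(k+1)/(k·n₁).
So n₁ = (1 + 1/k)·((z_{α/2} + z_β)/d)² = 1.250 × (2.487/0.68)².
n₁ = 1.250 × 13.38 = 16.7.
Round up: n₁ = 17, giving n₂ = 4 × 17 = 68.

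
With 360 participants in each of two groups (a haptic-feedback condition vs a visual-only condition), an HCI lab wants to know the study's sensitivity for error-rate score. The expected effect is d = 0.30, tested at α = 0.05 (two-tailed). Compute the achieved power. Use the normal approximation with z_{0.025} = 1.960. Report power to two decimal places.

power ≈ 0.98

For two equal groups, power = Φ(d·√(n/2) − z_{α/2}).
d·√(n/2) = 0.30 × √(360/2) = 0.30 × 13.416 = 4.025.
z_β = 4.025 − 1.960 = 2.065.
Power = Φ(2.065) = 0.981.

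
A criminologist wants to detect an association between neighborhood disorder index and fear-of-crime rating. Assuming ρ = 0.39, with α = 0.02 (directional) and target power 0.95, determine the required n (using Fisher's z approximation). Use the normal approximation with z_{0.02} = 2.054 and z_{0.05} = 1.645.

Fisher's z: C = ½·ln((1+r)/(1−r)) = ½·ln(2.2787) = 0.4118.
n = ((z_{α} + z_β)/C)² + 3.
(2.054 + 1.645) / 0.4118 = 3.699 / 0.4118 = 8.983.
n = 8.983² + 3 = 80.69 + 3 = 83.7.
Round up.

n = 84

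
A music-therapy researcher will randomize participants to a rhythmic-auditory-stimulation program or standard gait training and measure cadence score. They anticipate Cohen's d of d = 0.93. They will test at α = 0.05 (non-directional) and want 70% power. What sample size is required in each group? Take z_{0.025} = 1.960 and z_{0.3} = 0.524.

For two independent groups with equal n: n = 2·((z_{α/2} + z_β) / d)².
z_{α/2} + z_β = 1.960 + 0.524 = 2.484.
n = 2 × (2.484 / 0.93)² = 2 × 2.671² = 2 × 7.13 = 14.3.
Round up to the next whole participant.

n = 15 per group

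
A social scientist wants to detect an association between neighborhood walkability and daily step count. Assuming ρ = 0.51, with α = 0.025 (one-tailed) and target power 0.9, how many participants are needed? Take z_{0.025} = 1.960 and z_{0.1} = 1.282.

Fisher's z: C = ½·ln((1+r)/(1−r)) = ½·ln(3.0816) = 0.5627.
n = ((z_{α} + z_β)/C)² + 3.
(1.960 + 1.282) / 0.5627 = 3.242 / 0.5627 = 5.762.
n = 5.762² + 3 = 33.19 + 3 = 36.2.
Round up.

n = 37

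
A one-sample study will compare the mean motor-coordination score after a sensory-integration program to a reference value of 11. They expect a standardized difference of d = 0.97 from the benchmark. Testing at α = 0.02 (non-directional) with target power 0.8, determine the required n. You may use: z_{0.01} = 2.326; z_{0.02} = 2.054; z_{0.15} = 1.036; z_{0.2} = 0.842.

For a one-sample test: n = ((z_{α/2} + z_β) / d)².
z_{α/2} + z_β = 2.326 + 0.842 = 3.168.
n = (3.168 / 0.97)² = 3.266² = 10.67.
Round up.

n = 11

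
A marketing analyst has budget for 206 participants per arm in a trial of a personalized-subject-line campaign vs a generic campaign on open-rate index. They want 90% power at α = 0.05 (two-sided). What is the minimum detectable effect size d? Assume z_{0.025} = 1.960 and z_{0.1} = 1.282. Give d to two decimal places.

For two independent groups of n = 206 each: d_min = (z_{α/2} + z_β)·√(2/n).
z-sum = 1.960 + 1.282 = 3.242.
d_min = 3.242 × √(2/206) = 3.242 × 0.0985 = 0.319.

d_min ≈ 0.32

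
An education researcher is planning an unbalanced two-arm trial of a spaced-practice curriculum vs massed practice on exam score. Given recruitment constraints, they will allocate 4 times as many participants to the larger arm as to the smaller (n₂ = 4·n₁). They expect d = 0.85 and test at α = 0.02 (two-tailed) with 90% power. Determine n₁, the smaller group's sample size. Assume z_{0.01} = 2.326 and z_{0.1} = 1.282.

n₁ = 23

With allocation ratio k = n₂/n₁ = 4, Var(x̄₁−x̄₂) = σ²(1/n₁ + 1/(k·n₁)) = σ²·(k+1)/(k·n₁).
So n₁ = (1 + 1/k)·((z_{α/2} + z_β)/d)² = 1.250 × (3.608/0.85)².
n₁ = 1.250 × 18.02 = 22.5.
Round up: n₁ = 23, giving n₂ = 4 × 23 = 92.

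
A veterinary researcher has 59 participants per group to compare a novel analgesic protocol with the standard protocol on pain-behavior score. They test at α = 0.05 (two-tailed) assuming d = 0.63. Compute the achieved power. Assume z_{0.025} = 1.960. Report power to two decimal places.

For two equal groups, power = Φ(d·√(n/2) − z_{α/2}).
d·√(n/2) = 0.63 × √(59/2) = 0.63 × 5.431 = 3.422.
z_β = 3.422 − 1.960 = 1.462.
Power = Φ(1.462) = 0.928.

power ≈ 0.93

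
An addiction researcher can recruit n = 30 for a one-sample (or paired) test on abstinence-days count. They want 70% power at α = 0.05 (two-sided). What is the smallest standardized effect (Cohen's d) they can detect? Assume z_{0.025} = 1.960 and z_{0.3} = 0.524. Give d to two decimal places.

d_min ≈ 0.45

For a single sample (or paired design) of n = 30: d_min = (z_{α/2} + z_β)/√n.
z-sum = 1.960 + 0.524 = 2.484.
d_min = 2.484 / √30 = 2.484 / 5.477 = 0.454.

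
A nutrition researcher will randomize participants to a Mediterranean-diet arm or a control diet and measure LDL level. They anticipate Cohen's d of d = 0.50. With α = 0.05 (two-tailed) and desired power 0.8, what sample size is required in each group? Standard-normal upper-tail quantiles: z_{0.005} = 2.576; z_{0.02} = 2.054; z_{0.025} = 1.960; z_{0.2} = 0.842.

n = 63 per group

For two independent groups with equal n: n = 2·((z_{α/2} + z_β) / d)².
z_{α/2} + z_β = 1.960 + 0.842 = 2.802.
n = 2 × (2.802 / 0.50)² = 2 × 5.604² = 2 × 31.40 = 62.8.
Round up to the next whole participant.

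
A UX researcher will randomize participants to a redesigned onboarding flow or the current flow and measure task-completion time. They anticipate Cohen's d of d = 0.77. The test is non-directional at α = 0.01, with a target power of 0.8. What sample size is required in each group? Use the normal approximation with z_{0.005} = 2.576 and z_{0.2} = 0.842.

n = 40 per group

For two independent groups with equal n: n = 2·((z_{α/2} + z_β) / d)².
z_{α/2} + z_β = 2.576 + 0.842 = 3.418.
n = 2 × (3.418 / 0.77)² = 2 × 4.439² = 2 × 19.70 = 39.4.
Round up to the next whole participant.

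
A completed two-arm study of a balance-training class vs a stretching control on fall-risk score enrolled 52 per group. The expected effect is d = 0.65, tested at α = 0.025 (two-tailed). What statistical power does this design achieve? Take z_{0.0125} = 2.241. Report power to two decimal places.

power ≈ 0.86

For two equal groups, power = Φ(d·√(n/2) − z_{α/2}).
d·√(n/2) = 0.65 × √(52/2) = 0.65 × 5.099 = 3.314.
z_β = 3.314 − 2.241 = 1.073.
Power = Φ(1.073) = 0.858.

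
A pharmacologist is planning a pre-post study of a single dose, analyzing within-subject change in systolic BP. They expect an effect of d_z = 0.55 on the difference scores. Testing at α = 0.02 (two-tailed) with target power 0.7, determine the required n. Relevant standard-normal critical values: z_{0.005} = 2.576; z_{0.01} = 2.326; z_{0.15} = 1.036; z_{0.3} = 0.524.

n = 27 pairs

For a paired (one-sample on differences) test: n = ((z_{α/2} + z_β) / d)².
z_{α/2} + z_β = 2.326 + 0.524 = 2.850.
n = (2.850 / 0.55)² = 5.182² = 26.85.
Round up.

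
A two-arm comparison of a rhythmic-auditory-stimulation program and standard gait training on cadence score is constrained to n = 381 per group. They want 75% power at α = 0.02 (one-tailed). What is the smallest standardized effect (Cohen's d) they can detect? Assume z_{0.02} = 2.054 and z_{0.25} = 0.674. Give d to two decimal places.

d_min ≈ 0.20

For two independent groups of n = 381 each: d_min = (z_{α} + z_β)·√(2/n).
z-sum = 2.054 + 0.674 = 2.728.
d_min = 2.728 × √(2/381) = 2.728 × 0.0725 = 0.198.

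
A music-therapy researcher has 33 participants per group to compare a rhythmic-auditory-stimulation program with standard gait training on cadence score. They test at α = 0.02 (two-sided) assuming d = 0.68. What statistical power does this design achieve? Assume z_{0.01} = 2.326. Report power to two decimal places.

For two equal groups, power = Φ(d·√(n/2) − z_{α/2}).
d·√(n/2) = 0.68 × √(33/2) = 0.68 × 4.062 = 2.762.
z_β = 2.762 − 2.326 = 0.436.
Power = Φ(0.436) = 0.669.

power ≈ 0.67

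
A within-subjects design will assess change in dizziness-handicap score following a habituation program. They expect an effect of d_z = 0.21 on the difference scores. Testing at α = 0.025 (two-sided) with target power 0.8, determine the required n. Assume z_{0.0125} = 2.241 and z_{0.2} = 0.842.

For a paired (one-sample on differences) test: n = ((z_{α/2} + z_β) / d)².
z_{α/2} + z_β = 2.241 + 0.842 = 3.083.
n = (3.083 / 0.21)² = 14.681² = 215.53.
Round up.

n = 216 pairs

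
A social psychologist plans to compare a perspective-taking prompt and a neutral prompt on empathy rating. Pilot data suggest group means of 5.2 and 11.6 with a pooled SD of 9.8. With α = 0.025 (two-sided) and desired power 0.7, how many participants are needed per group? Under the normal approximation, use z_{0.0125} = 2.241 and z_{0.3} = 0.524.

Cohen's d = |M₁ − M₂| / SD_pooled = |5.2 − 11.6| / 9.8 = 6.4 / 9.8 = 0.653.
For two independent groups with equal n: n = 2·((z_{α/2} + z_β) / d)².
z_{α/2} + z_β = 2.241 + 0.524 = 2.765.
n = 2 × (2.765 / 0.653)² = 2 × 4.234² = 2 × 17.93 = 35.9.
Round up to the next whole participant.

n = 36 per group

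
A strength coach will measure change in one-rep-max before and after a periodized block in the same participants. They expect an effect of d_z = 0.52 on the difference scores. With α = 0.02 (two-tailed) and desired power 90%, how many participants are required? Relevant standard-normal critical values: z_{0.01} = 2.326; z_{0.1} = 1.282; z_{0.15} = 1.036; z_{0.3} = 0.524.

n = 49 pairs

For a paired (one-sample on differences) test: n = ((z_{α/2} + z_β) / d)².
z_{α/2} + z_β = 2.326 + 1.282 = 3.608.
n = (3.608 / 0.52)² = 6.938² = 48.14.
Round up.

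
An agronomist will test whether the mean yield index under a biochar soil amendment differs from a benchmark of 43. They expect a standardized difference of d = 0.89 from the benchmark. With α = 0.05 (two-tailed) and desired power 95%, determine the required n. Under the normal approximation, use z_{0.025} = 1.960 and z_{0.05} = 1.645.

n = 17

For a one-sample test: n = ((z_{α/2} + z_β) / d)².
z_{α/2} + z_β = 1.960 + 1.645 = 3.605.
n = (3.605 / 0.89)² = 4.051² = 16.41.
Round up.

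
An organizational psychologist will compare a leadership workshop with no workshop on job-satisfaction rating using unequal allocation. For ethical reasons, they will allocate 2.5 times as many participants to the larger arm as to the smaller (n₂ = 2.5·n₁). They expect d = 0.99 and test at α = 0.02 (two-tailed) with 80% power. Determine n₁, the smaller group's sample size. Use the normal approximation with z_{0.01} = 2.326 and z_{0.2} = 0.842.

n₁ = 15

With allocation ratio k = n₂/n₁ = 2.5, Var(x̄₁−x̄₂) = σ²(1/n₁ + 1/(k·n₁)) = σ²·(k+1)/(k·n₁).
So n₁ = (1 + 1/k)·((z_{α/2} + z_β)/d)² = 1.400 × (3.168/0.99)².
n₁ = 1.400 × 10.24 = 14.3.
Round up: n₁ = 15, giving n₂ = ⌈2.5 × 15⌉ = ⌈37.5⌉ = 38.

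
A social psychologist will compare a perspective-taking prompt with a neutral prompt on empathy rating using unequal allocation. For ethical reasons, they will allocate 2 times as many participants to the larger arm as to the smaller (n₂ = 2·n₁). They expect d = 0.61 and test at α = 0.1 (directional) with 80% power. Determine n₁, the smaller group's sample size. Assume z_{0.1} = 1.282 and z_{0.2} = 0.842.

n₁ = 19

With allocation ratio k = n₂/n₁ = 2, Var(x̄₁−x̄₂) = σ²(1/n₁ + 1/(k·n₁)) = σ²·(k+1)/(k·n₁).
So n₁ = (1 + 1/k)·((z_{α} + z_β)/d)² = 1.500 × (2.124/0.61)².
n₁ = 1.500 × 12.12 = 18.2.
Round up: n₁ = 19, giving n₂ = 2 × 19 = 38.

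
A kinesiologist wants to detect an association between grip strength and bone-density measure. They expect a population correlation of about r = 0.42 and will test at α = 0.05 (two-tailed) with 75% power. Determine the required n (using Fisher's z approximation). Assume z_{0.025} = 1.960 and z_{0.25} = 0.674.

n = 38

Fisher's z: C = ½·ln((1+r)/(1−r)) = ½·ln(2.4483) = 0.4477.
n = ((z_{α/2} + z_β)/C)² + 3.
(1.960 + 0.674) / 0.4477 = 2.634 / 0.4477 = 5.883.
n = 5.883² + 3 = 34.61 + 3 = 37.6.
Round up.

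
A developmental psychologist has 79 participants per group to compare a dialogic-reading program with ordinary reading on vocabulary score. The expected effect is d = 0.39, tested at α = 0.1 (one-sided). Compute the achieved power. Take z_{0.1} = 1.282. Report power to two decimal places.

power ≈ 0.88

For two equal groups, power = Φ(d·√(n/2) − z_{α}).
d·√(n/2) = 0.39 × √(79/2) = 0.39 × 6.285 = 2.451.
z_β = 2.451 − 1.282 = 1.169.
Power = Φ(1.169) = 0.879.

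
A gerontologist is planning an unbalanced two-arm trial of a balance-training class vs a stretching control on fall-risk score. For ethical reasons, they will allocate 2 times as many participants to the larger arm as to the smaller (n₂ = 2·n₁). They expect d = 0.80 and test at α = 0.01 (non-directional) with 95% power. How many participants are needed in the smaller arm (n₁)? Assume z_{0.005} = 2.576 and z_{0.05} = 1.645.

n₁ = 42

With allocation ratio k = n₂/n₁ = 2, Var(x̄₁−x̄₂) = σ²(1/n₁ + 1/(k·n₁)) = σ²·(k+1)/(k·n₁).
So n₁ = (1 + 1/k)·((z_{α/2} + z_β)/d)² = 1.500 × (4.221/0.80)².
n₁ = 1.500 × 27.84 = 41.8.
Round up: n₁ = 42, giving n₂ = 2 × 42 = 84.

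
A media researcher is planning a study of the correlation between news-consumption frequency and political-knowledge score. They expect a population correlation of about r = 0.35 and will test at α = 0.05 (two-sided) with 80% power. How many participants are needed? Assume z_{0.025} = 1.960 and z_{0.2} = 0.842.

n = 62

Fisher's z: C = ½·ln((1+r)/(1−r)) = ½·ln(2.0769) = 0.3654.
n = ((z_{α/2} + z_β)/C)² + 3.
(1.960 + 0.842) / 0.3654 = 2.802 / 0.3654 = 7.668.
n = 7.668² + 3 = 58.80 + 3 = 61.8.
Round up.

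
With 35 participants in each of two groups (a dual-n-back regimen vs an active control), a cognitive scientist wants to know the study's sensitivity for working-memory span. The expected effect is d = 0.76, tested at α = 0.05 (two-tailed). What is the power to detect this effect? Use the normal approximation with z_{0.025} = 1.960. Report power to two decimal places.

power ≈ 0.89

For two equal groups, power = Φ(d·√(n/2) − z_{α/2}).
d·√(n/2) = 0.76 × √(35/2) = 0.76 × 4.183 = 3.179.
z_β = 3.179 − 1.960 = 1.219.
Power = Φ(1.219) = 0.889.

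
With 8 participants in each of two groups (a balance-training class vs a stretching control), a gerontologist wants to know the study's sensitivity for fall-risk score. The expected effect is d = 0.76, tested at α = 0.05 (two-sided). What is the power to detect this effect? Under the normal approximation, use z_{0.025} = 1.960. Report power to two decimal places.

For two equal groups, power = Φ(d·√(n/2) − z_{α/2}).
d·√(n/2) = 0.76 × √(8/2) = 0.76 × 2.000 = 1.520.
z_β = 1.520 − 1.960 = -0.440.
Power = Φ(-0.440) = 0.330.

power ≈ 0.33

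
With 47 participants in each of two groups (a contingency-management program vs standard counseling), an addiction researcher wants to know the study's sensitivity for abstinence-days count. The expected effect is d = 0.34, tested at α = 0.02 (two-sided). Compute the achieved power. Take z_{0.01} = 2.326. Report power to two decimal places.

For two equal groups, power = Φ(d·√(n/2) − z_{α/2}).
d·√(n/2) = 0.34 × √(47/2) = 0.34 × 4.848 = 1.648.
z_β = 1.648 − 2.326 = -0.678.
Power = Φ(-0.678) = 0.249.

power ≈ 0.25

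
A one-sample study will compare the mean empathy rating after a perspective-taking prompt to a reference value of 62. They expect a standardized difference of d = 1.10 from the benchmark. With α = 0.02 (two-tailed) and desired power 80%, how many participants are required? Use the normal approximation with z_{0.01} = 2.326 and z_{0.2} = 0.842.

n = 9

For a one-sample test: n = ((z_{α/2} + z_β) / d)².
z_{α/2} + z_β = 2.326 + 0.842 = 3.168.
n = (3.168 / 1.10)² = 2.880² = 8.29.
Round up.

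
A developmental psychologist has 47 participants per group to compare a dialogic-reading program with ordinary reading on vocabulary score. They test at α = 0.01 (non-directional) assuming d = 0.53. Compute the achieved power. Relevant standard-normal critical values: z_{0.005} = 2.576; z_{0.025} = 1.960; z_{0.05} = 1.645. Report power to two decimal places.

power ≈ 0.50

For two equal groups, power = Φ(d·√(n/2) − z_{α/2}).
d·√(n/2) = 0.53 × √(47/2) = 0.53 × 4.848 = 2.569.
z_β = 2.569 − 2.576 = -0.007.
Power = Φ(-0.007) = 0.497.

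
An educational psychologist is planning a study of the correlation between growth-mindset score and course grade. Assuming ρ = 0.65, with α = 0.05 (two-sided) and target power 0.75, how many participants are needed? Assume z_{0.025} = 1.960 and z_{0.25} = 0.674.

Fisher's z: C = ½·ln((1+r)/(1−r)) = ½·ln(4.7143) = 0.7753.
n = ((z_{α/2} + z_β)/C)² + 3.
(1.960 + 0.674) / 0.7753 = 2.634 / 0.7753 = 3.397.
n = 3.397² + 3 = 11.54 + 3 = 14.5.
Round up.

n = 15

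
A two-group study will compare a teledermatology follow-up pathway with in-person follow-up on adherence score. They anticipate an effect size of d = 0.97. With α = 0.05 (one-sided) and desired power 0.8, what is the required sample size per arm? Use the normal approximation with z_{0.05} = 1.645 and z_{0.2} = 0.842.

n = 14 per group

For two independent groups with equal n: n = 2·((z_{α} + z_β) / d)².
z_{α} + z_β = 1.645 + 0.842 = 2.487.
n = 2 × (2.487 / 0.97)² = 2 × 2.564² = 2 × 6.57 = 13.1.
Round up to the next whole participant.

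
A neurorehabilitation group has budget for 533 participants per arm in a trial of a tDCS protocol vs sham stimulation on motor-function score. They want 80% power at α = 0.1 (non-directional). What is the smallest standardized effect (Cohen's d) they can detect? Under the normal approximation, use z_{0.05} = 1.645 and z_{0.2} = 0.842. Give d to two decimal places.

For two independent groups of n = 533 each: d_min = (z_{α/2} + z_β)·√(2/n).
z-sum = 1.645 + 0.842 = 2.487.
d_min = 2.487 × √(2/533) = 2.487 × 0.0613 = 0.152.

d_min ≈ 0.15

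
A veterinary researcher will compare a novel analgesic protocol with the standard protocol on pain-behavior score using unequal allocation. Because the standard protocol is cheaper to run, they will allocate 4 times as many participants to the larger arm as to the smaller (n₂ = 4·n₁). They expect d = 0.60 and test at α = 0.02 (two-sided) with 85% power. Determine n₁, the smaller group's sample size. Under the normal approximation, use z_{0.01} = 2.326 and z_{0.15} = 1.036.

With allocation ratio k = n₂/n₁ = 4, Var(x̄₁−x̄₂) = σ²(1/n₁ + 1/(k·n₁)) = σ²·(k+1)/(k·n₁).
So n₁ = (1 + 1/k)·((z_{α/2} + z_β)/d)² = 1.250 × (3.362/0.60)².
n₁ = 1.250 × 31.40 = 39.2.
Round up: n₁ = 40, giving n₂ = 4 × 40 = 160.

n₁ = 40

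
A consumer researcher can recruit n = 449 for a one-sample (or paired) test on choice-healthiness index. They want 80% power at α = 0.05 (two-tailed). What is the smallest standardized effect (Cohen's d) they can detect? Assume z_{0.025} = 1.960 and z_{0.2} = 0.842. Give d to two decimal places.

d_min ≈ 0.13

For a single sample (or paired design) of n = 449: d_min = (z_{α/2} + z_β)/√n.
z-sum = 1.960 + 0.842 = 2.802.
d_min = 2.802 / √449 = 2.802 / 21.190 = 0.132.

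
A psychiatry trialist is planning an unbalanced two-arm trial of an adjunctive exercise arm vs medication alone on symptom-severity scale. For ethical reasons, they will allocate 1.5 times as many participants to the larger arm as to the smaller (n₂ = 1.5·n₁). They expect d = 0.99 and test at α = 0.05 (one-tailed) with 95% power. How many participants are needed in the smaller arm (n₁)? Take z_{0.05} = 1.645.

n₁ = 19

With allocation ratio k = n₂/n₁ = 1.5, Var(x̄₁−x̄₂) = σ²(1/n₁ + 1/(k·n₁)) = σ²·(k+1)/(k·n₁).
So n₁ = (1 + 1/k)·((z_{α} + z_β)/d)² = 1.667 × (3.290/0.99)².
n₁ = 1.667 × 11.04 = 18.4.
Round up: n₁ = 19, giving n₂ = ⌈1.5 × 19⌉ = ⌈28.5⌉ = 29.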